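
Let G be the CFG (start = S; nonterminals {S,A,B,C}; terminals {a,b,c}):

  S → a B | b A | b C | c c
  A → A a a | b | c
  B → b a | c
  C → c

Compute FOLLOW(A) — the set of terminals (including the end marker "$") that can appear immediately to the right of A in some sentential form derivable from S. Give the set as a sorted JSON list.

FIRST sets, iterate to fixpoint:
[1]
  A via A→b: +{b}
  A via A→c: +{c}
  B via B→b a: +{b}
  B via B→c: +{c}
  C via C→c: +{c}
  S via S→a B: +{a}
  S via S→b A: +{b}
  S via S→c c: +{c}
  FIRST(S)={a,b,c}  FIRST(A)={b,c}  FIRST(B)={b,c}  FIRST(C)={c}
[2] done
  FIRST(S)={a,b,c}  FIRST(A)={b,c}  FIRST(B)={b,c}  FIRST(C)={c}

Compute FOLLOW by fixpoint:
FOLLOW(S) := {$}
[1]
  A→A a a: FOLLOW(A) ⊇ FIRST(a) = {a}; new: +{a}
  S→a B: FOLLOW(B) ⊇ FOLLOW(S) ⊇ {$}; new: +{$}
  S→b A: FOLLOW(A) ⊇ FOLLOW(S) ⊇ {$}; new: +{$}
  S→b C: FOLLOW(C) ⊇ FOLLOW(S) ⊇ {$}; new: +{$}
  FOLLOW(S)={$}  FOLLOW(A)={$,a}  FOLLOW(B)={$}  FOLLOW(C)={$}
[2] (no change)
  FOLLOW(S)={$}  FOLLOW(A)={$,a}  FOLLOW(B)={$}  FOLLOW(C)={$}

FOLLOW(A) = ["$", "a"]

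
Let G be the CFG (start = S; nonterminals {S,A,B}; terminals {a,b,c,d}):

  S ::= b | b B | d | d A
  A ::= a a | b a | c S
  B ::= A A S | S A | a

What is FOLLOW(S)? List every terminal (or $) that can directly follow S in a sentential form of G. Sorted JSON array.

FIRST sets, iterate to fixpoint:
iter 1:
  A via A→a a: +{a}
  A via A→b a: +{b}
  A via A→c S: +{c}
  B via B→A A S: +{a,b,c}
  S via S→b: +{b}
  S via S→d: +{d}
  FIRST[S]={b,d}  FIRST[A]={a,b,c}  FIRST[B]={a,b,c}
iter 2:
  B via B→S A: +{d}
  FIRST[S]={b,d}  FIRST[A]={a,b,c}  FIRST[B]={a,b,c,d}
iter 3: (stable)
  FIRST[S]={b,d}  FIRST[A]={a,b,c}  FIRST[B]={a,b,c,d}

Compute FOLLOW by fixpoint:
initialize: $ ∈ FOLLOW(S)
iter 1:
  B→A A S: FOLLOW(A) ⊇ FIRST(A) = {a,b,c}; new: +{a,b,c}
  B→A A S: FOLLOW(A) ⊇ FIRST(S) = {b,d}; new: +{d}
  B→S A: FOLLOW(S) ⊇ FIRST(A) = {a,b,c}; new: +{a,b,c}
  S→b B: FOLLOW(B) ⊇ FOLLOW(S) ⊇ {$,a,b,c}; new: +{$,a,b,c}
  S→d A: FOLLOW(A) ⊇ FOLLOW(S) ⊇ {$,a,b,c}; new: +{$}
  S: {$,a,b,c}  A: {$,a,b,c,d}  B: {$,a,b,c}
iter 2:
  A→c S: FOLLOW(S) ⊇ FOLLOW(A) ⊇ {$,a,b,c,d}; new: +{d}
  S→b B: FOLLOW(B) ⊇ FOLLOW(S) ⊇ {$,a,b,c,d}; new: +{d}
  S: {$,a,b,c,d}  A: {$,a,b,c,d}  B: {$,a,b,c,d}
iter 3: (stable)
  S: {$,a,b,c,d}  A: {$,a,b,c,d}  B: {$,a,b,c,d}

FOLLOW(S) = ["$", "a", "b", "c", "d"]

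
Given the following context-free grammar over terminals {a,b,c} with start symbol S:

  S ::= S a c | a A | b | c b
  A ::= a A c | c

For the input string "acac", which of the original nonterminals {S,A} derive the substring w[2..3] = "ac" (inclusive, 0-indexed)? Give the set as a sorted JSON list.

Convert to CNF:
  S -> S X4 | T0 A | T1 T2 | b
  A -> T0 X3 | c
  T0 -> a
  T1 -> c
  T2 -> b
  X3 -> A T1
  X4 -> T0 T1

CYK table (by increasing span) (cells [i..j] with 2 ≤ i ≤ j ≤ 3 only):
  [2..2]={T0}  "a"  orig:{}
  [3..3]={A,T1}  "c"  orig:{A}
  [2..3]={S,X4}  "ac"  orig:{S}

Original NTs in T[2,3] deriving "ac": ["S"]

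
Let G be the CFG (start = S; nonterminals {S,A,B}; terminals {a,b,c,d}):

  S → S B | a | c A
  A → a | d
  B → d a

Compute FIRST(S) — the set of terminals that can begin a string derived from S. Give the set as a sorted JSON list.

FIRST sets, iterate to fixpoint:
round 1:
  A via A→a: +{a}
  A via A→d: +{d}
  B via B→d a: +{d}
  S via S→a: +{a}
  S via S→c A: +{c}
  FIRST(S)={a,c}  FIRST(A)={a,d}  FIRST(B)={d}
round 2: (stable)
  FIRST(S)={a,c}  FIRST(A)={a,d}  FIRST(B)={d}

FIRST(S) = ["a", "c"]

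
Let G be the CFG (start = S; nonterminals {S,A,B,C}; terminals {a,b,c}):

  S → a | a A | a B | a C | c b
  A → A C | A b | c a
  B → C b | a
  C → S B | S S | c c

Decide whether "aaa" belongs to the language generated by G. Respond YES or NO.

CNF form of G:
  S -> T1 T0 | T2 A | T2 B | T2 C | a
  A -> A C | A T0 | T1 T2
  B -> C T0 | a
  C -> S B | S S | T1 T1
  T0 -> b
  T1 -> c
  T2 -> a

Fill CYK table bottom-up:
  T[0,0] 'a' = {B,S,T2}  orig:{B,S}
  T[1,1] 'a' = {B,S,T2}  orig:{B,S}
  T[2,2] 'a' = {B,S,T2}  orig:{B,S}
  T[0,1] 'aa' = {C,S}
  T[1,2] 'aa' = {C,S}
  T[0,2] 'aaa' = {C,S}

S ∈ T[0,2] ⇒ YES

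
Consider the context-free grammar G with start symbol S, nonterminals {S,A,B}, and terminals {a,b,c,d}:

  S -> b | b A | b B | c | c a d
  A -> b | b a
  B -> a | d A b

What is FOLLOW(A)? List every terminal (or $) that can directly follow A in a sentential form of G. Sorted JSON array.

Compute FIRST by fixpoint:
round 1:
  A via A→b: +{b}
  B via B→a: +{a}
  B via B→d A b: +{d}
  S via S→b: +{b}
  S via S→c: +{c}
  S: {b,c}  A: {b}  B: {a,d}
round 2: — fixpoint
  S: {b,c}  A: {b}  B: {a,d}

FOLLOW sets:
initialize: $ ∈ FOLLOW(S)
pass 1:
  B→d A b: FOLLOW(A) ⊇ FIRST(b) = {b}; new: +{b}
  S→b A: FOLLOW(A) ⊇ FOLLOW(S) ⊇ {$}; new: +{$}
  S→b B: FOLLOW(B) ⊇ FOLLOW(S) ⊇ {$}; new: +{$}
  S: {$}  A: {$,b}  B: {$}
pass 2: done
  S: {$}  A: {$,b}  B: {$}

FOLLOW(A) = ["$", "b"]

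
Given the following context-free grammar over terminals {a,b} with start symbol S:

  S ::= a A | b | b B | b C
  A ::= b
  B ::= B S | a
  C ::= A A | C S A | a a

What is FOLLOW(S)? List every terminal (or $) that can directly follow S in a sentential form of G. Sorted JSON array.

Compute FIRST by fixpoint:
pass 1:
  A via A→b: +{b}
  B via B→a: +{a}
  C via C→A A: +{b}
  C via C→a a: +{a}
  S via S→a A: +{a}
  S via S→b: +{b}
  FIRST[S]={a,b}  FIRST[A]={b}  FIRST[B]={a}  FIRST[C]={a,b}
pass 2: (stable)
  FIRST[S]={a,b}  FIRST[A]={b}  FIRST[B]={a}  FIRST[C]={a,b}

FOLLOW sets:
seed FOLLOW(S) with $
[1]
  B→B S: FOLLOW(B) ⊇ FIRST(S) = {a,b}; new: +{a,b}
  B→B S: FOLLOW(S) ⊇ FOLLOW(B) ⊇ {a,b}; new: +{a,b}
  C→A A: FOLLOW(A) ⊇ FIRST(A) = {b}; new: +{b}
  C→C S A: FOLLOW(C) ⊇ FIRST(S) = {a,b}; new: +{a,b}
  C→C S A: FOLLOW(A) ⊇ FOLLOW(C) ⊇ {a,b}; new: +{a}
  S→a A: FOLLOW(A) ⊇ FOLLOW(S) ⊇ {$,a,b}; new: +{$}
  S→b B: FOLLOW(B) ⊇ FOLLOW(S) ⊇ {$,a,b}; new: +{$}
  S→b C: FOLLOW(C) ⊇ FOLLOW(S) ⊇ {$,a,b}; new: +{$}
  FOLLOW(S)={$,a,b}  FOLLOW(A)={$,a,b}  FOLLOW(B)={$,a,b}  FOLLOW(C)={$,a,b}
[2] (no change)
  FOLLOW(S)={$,a,b}  FOLLOW(A)={$,a,b}  FOLLOW(B)={$,a,b}  FOLLOW(C)={$,a,b}

FOLLOW(S) = ["$", "a", "b"]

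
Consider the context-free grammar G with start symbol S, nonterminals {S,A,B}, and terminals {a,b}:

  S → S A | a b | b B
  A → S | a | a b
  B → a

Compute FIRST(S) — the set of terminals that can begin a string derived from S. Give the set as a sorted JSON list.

FIRST iteration:
pass 1:
  A via A→a: +{a}
  B via B→a: +{a}
  S via S→a b: +{a}
  S via S→b B: +{b}
  FIRST[S]={a,b}  FIRST[A]={a}  FIRST[B]={a}
pass 2:
  A via A→S: +{b}
  FIRST[S]={a,b}  FIRST[A]={a,b}  FIRST[B]={a}
pass 3: — fixpoint
  FIRST[S]={a,b}  FIRST[A]={a,b}  FIRST[B]={a}

FIRST(S) = ["a", "b"]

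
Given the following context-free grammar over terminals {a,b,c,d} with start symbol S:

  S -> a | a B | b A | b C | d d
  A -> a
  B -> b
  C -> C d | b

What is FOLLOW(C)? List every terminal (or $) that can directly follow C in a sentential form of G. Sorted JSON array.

FIRST sets, iterate to fixpoint:
round 1:
  A via A→a: +{a}
  B via B→b: +{b}
  C via C→b: +{b}
  S via S→a: +{a}
  S via S→b A: +{b}
  S via S→d d: +{d}
  S: {a,b,d}  A: {a}  B: {b}  C: {b}
round 2: (no change)
  S: {a,b,d}  A: {a}  B: {b}  C: {b}

Compute FOLLOW by fixpoint:
FOLLOW(S) := {$}
pass 1:
  C→C d: FOLLOW(C) ⊇ FIRST(d) = {d}; new: +{d}
  S→a B: FOLLOW(B) ⊇ FOLLOW(S) ⊇ {$}; new: +{$}
  S→b A: FOLLOW(A) ⊇ FOLLOW(S) ⊇ {$}; new: +{$}
  S→b C: FOLLOW(C) ⊇ FOLLOW(S) ⊇ {$}; new: +{$}
  FOLLOW[S]={$}  FOLLOW[A]={$}  FOLLOW[B]={$}  FOLLOW[C]={$,d}
pass 2: (stable)
  FOLLOW[S]={$}  FOLLOW[A]={$}  FOLLOW[B]={$}  FOLLOW[C]={$,d}

FOLLOW(C) = ["$", "d"]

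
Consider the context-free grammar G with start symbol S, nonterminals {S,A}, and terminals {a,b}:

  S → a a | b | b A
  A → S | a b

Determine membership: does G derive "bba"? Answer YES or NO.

CNF form of G:
  S -> T0 T0 | T1 A | b
  A -> T0 T0 | T0 T1 | T1 A | b
  T0 -> a
  T1 -> b

CYK fill:
  T[0,0] 'b' = {A,S,T1}  orig:{A,S}
  T[1,1] 'b' = {A,S,T1}  orig:{A,S}
  T[2,2] 'a' = {T0}  orig:{}
  T[0,1] 'bb' = {A,S}
  T[1,2] 'ba' = ∅
  T[0,2] 'bba' = ∅

S ∉ T[0,2] ⇒ NO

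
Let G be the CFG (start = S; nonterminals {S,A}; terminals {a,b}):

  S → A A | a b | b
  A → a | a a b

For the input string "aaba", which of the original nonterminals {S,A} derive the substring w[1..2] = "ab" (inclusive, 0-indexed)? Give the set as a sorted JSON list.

CNF form of G:
  S -> A A | T0 T1 | b
  A -> T0 X2 | a
  T0 -> a
  T1 -> b
  X2 -> T0 T1

CYK table (by increasing span) (cells [i..j] with 1 ≤ i ≤ j ≤ 2 only):
  T[1,1] 'a' = {A,T0}  orig:{A}
  T[2,2] 'b' = {S,T1}  orig:{S}
  T[1,2] 'ab' = {S,X2}  orig:{S}

Original NTs in T[1,2] deriving "ab": ["S"]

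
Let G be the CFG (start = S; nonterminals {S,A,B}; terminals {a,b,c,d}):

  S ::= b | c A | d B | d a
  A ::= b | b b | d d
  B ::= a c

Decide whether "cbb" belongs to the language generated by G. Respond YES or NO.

CNF form of G:
  S -> T1 B | T1 T2 | T3 A | b
  A -> T0 T0 | T1 T1 | b
  B -> T2 T3
  T0 -> b
  T1 -> d
  T2 -> a
  T3 -> c

CYK fill:
  [0..0]={T3}  "c"  orig:{}
  [1..1]={A,S,T0}  "b"  orig:{A,S}
  [2..2]={A,S,T0}  "b"  orig:{A,S}
  [0..1]={S}  "cb"
  [1..2]={A}  "bb"
  [0..2]={S}  "cbb"

S ∈ T[0,2] ⇒ YES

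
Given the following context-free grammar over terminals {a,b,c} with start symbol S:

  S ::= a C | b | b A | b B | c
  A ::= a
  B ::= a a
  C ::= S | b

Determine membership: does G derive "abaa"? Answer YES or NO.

Convert to CNF:
  S -> T0 C | T1 A | T1 B | b | c
  A -> a
  B -> T0 T0
  C -> T0 C | T1 A | T1 B | b | c
  T0 -> a
  T1 -> b

CYK fill:
  [0..0]={A,T0}  "a"  orig:{A}
  [1..1]={C,S,T1}  "b"  orig:{C,S}
  [2..2]={A,T0}  "a"  orig:{A}
  [3..3]={A,T0}  "a"  orig:{A}
  [0..1]={C,S}  "ab"
  [1..2]={C,S}  "ba"
  [2..3]={B}  "aa"
  [0..2]={C,S}  "aba"
  [1..3]={C,S}  "baa"
  [0..3]={C,S}  "abaa"

S ∈ T[0,3] ⇒ YES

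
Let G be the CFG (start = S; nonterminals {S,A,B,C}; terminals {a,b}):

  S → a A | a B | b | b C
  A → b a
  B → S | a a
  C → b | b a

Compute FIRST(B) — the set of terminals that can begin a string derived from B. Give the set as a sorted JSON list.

Compute FIRST by fixpoint:
[1]
  A via A→b a: +{b}
  B via B→a a: +{a}
  C via C→b: +{b}
  S via S→a A: +{a}
  S via S→b: +{b}
  FIRST[S]={a,b}  FIRST[A]={b}  FIRST[B]={a}  FIRST[C]={b}
[2]
  B via B→S: +{b}
  FIRST[S]={a,b}  FIRST[A]={b}  FIRST[B]={a,b}  FIRST[C]={b}
[3] — fixpoint
  FIRST[S]={a,b}  FIRST[A]={b}  FIRST[B]={a,b}  FIRST[C]={b}

FIRST(B) = ["a", "b"]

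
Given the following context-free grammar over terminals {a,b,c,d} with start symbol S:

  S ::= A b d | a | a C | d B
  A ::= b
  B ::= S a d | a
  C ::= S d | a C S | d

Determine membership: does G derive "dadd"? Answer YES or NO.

CNF form of G:
  S -> A X5 | T0 C | T1 B | a
  A -> b
  B -> S X3 | a
  C -> S T1 | T0 X4 | d
  T0 -> a
  T1 -> d
  T2 -> b
  X3 -> T0 T1
  X4 -> C S
  X5 -> T2 T1

CYK table (by increasing span):
  cell(0,0) d: {C,T1}  orig:{C}
  cell(1,1) a: {B,S,T0}  orig:{B,S}
  cell(2,2) d: {C,T1}  orig:{C}
  cell(3,3) d: {C,T1}  orig:{C}
  cell(0,1) da: {S,X4}  orig:{S}
  cell(1,2) ad: {C,S,X3}  orig:{C,S}
  cell(2,3) dd: ∅
  cell(0,2) dad: {C,X4}  orig:{C}
  cell(1,3) add: {C}
  cell(0,3) dadd: ∅

S ∉ T[0,3] ⇒ NO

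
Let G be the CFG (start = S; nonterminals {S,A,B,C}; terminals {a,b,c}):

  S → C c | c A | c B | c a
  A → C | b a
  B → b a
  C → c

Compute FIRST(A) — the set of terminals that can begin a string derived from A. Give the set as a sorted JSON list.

FIRST sets, iterate to fixpoint:
[1]
  A via A→b a: +{b}
  B via B→b a: +{b}
  C via C→c: +{c}
  S via S→C c: +{c}
  FIRST[S]={c}  FIRST[A]={b}  FIRST[B]={b}  FIRST[C]={c}
[2]
  A via A→C: +{c}
  FIRST[S]={c}  FIRST[A]={b,c}  FIRST[B]={b}  FIRST[C]={c}
[3] — fixpoint
  FIRST[S]={c}  FIRST[A]={b,c}  FIRST[B]={b}  FIRST[C]={c}

FIRST(A) = ["b", "c"]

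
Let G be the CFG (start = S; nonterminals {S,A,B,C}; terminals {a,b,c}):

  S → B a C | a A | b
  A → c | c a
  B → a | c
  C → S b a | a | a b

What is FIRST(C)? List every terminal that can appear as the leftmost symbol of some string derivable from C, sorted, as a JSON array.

Compute FIRST by fixpoint:
pass 1:
  A via A→c: +{c}
  B via B→a: +{a}
  B via B→c: +{c}
  C via C→a: +{a}
  S via S→B a C: +{a,c}
  S via S→b: +{b}
  FIRST[S]={a,b,c}  FIRST[A]={c}  FIRST[B]={a,c}  FIRST[C]={a}
pass 2:
  C via C→S b a: +{b,c}
  FIRST[S]={a,b,c}  FIRST[A]={c}  FIRST[B]={a,c}  FIRST[C]={a,b,c}
pass 3: (stable)
  FIRST[S]={a,b,c}  FIRST[A]={c}  FIRST[B]={a,c}  FIRST[C]={a,b,c}

FIRST(C) = ["a", "b", "c"]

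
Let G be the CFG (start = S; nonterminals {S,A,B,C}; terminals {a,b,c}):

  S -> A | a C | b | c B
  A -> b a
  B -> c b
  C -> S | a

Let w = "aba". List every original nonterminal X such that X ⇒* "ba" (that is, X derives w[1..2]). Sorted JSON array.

CNF form of G:
  S -> T0 T1 | T1 C | T2 B | b
  A -> T0 T1
  B -> T2 T0
  C -> T0 T1 | T1 C | T2 B | a | b
  T0 -> b
  T1 -> a
  T2 -> c

CYK table (by increasing span), restricted to cells inside w[1..2]:
  cell(1,1) b: {C,S,T0}  orig:{C,S}
  cell(2,2) a: {C,T1}  orig:{C}
  cell(1,2) ba: {A,C,S}

Original NTs in T[1,2] deriving "ba": ["A", "C", "S"]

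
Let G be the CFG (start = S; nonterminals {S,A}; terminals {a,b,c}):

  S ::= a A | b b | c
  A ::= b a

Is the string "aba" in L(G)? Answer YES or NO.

CNF form of G:
  S -> T0 T0 | T1 A | c
  A -> T0 T1
  T0 -> b
  T1 -> a

CYK table (by increasing span):
  cell(0,0) a: {T1}  orig:{}
  cell(1,1) b: {T0}  orig:{}
  cell(2,2) a: {T1}  orig:{}
  cell(0,1) ab: ∅
  cell(1,2) ba: {A}
  cell(0,2) aba: {S}

S ∈ T[0,2] ⇒ YES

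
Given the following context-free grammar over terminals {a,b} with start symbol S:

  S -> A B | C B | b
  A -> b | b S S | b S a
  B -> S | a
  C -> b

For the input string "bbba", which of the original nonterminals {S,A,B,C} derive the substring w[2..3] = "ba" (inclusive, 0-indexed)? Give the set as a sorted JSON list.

CNF form of G:
  S -> A B | C B | b
  A -> T0 X2 | T0 X3 | b
  B -> A B | C B | a | b
  C -> b
  T0 -> b
  T1 -> a
  X2 -> S S
  X3 -> S T1

CYK table (by increasing span) (cells [i..j] with 2 ≤ i ≤ j ≤ 3 only):
  [2..2]={A,B,C,S,T0}  "b"  orig:{A,B,C,S}
  [3..3]={B,T1}  "a"  orig:{B}
  [2..3]={B,S,X3}  "ba"  orig:{B,S}

Original NTs in T[2,3] deriving "ba": ["B", "S"]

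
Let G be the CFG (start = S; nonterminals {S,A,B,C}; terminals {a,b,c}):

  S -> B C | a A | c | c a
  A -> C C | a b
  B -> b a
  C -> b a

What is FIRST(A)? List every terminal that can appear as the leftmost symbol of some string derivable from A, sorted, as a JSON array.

Compute FIRST by fixpoint:
iter 1:
  A via A→a b: +{a}
  B via B→b a: +{b}
  C via C→b a: +{b}
  S via S→B C: +{b}
  S via S→a A: +{a}
  S via S→c: +{c}
  S: {a,b,c}  A: {a}  B: {b}  C: {b}
iter 2:
  A via A→C C: +{b}
  S: {a,b,c}  A: {a,b}  B: {b}  C: {b}
iter 3: done
  S: {a,b,c}  A: {a,b}  B: {b}  C: {b}

FIRST(A) = ["a", "b"]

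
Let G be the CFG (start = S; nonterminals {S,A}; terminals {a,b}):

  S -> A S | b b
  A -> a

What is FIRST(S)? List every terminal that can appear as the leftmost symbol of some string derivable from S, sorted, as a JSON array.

Compute FIRST by fixpoint:
[1]
  A via A→a: +{a}
  S via S→A S: +{a}
  S via S→b b: +{b}
  FIRST(S)={a,b}  FIRST(A)={a}
[2] — fixpoint
  FIRST(S)={a,b}  FIRST(A)={a}

FIRST(S) = ["a", "b"]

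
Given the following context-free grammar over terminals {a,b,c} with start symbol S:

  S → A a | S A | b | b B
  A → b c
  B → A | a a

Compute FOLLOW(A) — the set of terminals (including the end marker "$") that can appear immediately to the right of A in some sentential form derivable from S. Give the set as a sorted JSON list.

FIRST sets, iterate to fixpoint:
pass 1:
  A via A→b c: +{b}
  B via B→A: +{b}
  B via B→a a: +{a}
  S via S→A a: +{b}
  S: {b}  A: {b}  B: {a,b}
pass 2: (no change)
  S: {b}  A: {b}  B: {a,b}

FOLLOW sets:
initialize: $ ∈ FOLLOW(S)
[1]
  S→A a: FOLLOW(A) ⊇ FIRST(a) = {a}; new: +{a}
  S→S A: FOLLOW(S) ⊇ FIRST(A) = {b}; new: +{b}
  S→S A: FOLLOW(A) ⊇ FOLLOW(S) ⊇ {$,b}; new: +{$,b}
  S→b B: FOLLOW(B) ⊇ FOLLOW(S) ⊇ {$,b}; new: +{$,b}
  S: {$,b}  A: {$,a,b}  B: {$,b}
[2] (no change)
  S: {$,b}  A: {$,a,b}  B: {$,b}

FOLLOW(A) = ["$", "a", "b"]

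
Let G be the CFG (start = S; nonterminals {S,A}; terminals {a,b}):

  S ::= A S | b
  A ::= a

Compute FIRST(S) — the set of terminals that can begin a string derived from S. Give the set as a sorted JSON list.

FIRST sets, iterate to fixpoint:
[1]
  A via A→a: +{a}
  S via S→A S: +{a}
  S via S→b: +{b}
  FIRST[S]={a,b}  FIRST[A]={a}
[2] (stable)
  FIRST[S]={a,b}  FIRST[A]={a}

FIRST(S) = ["a", "b"]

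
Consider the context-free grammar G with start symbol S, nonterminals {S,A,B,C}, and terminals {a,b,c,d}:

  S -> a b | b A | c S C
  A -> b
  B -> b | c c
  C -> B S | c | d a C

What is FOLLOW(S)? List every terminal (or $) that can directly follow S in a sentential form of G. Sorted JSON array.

FIRST sets, iterate to fixpoint:
iter 1:
  A via A→b: +{b}
  B via B→b: +{b}
  B via B→c c: +{c}
  C via C→B S: +{b,c}
  C via C→d a C: +{d}
  S via S→a b: +{a}
  S via S→b A: +{b}
  S via S→c S C: +{c}
  S: {a,b,c}  A: {b}  B: {b,c}  C: {b,c,d}
iter 2: (no change)
  S: {a,b,c}  A: {b}  B: {b,c}  C: {b,c,d}

FOLLOW iteration:
initialize: $ ∈ FOLLOW(S)
iter 1:
  C→B S: FOLLOW(B) ⊇ FIRST(S) = {a,b,c}; new: +{a,b,c}
  S→b A: FOLLOW(A) ⊇ FOLLOW(S) ⊇ {$}; new: +{$}
  S→c S C: FOLLOW(S) ⊇ FIRST(C) = {b,c,d}; new: +{b,c,d}
  S→c S C: FOLLOW(C) ⊇ FOLLOW(S) ⊇ {$,b,c,d}; new: +{$,b,c,d}
  FOLLOW(S)={$,b,c,d}  FOLLOW(A)={$}  FOLLOW(B)={a,b,c}  FOLLOW(C)={$,b,c,d}
iter 2:
  S→b A: FOLLOW(A) ⊇ FOLLOW(S) ⊇ {$,b,c,d}; new: +{b,c,d}
  FOLLOW(S)={$,b,c,d}  FOLLOW(A)={$,b,c,d}  FOLLOW(B)={a,b,c}  FOLLOW(C)={$,b,c,d}
iter 3: (no change)
  FOLLOW(S)={$,b,c,d}  FOLLOW(A)={$,b,c,d}  FOLLOW(B)={a,b,c}  FOLLOW(C)={$,b,c,d}

FOLLOW(S) = ["$", "b", "c", "d"]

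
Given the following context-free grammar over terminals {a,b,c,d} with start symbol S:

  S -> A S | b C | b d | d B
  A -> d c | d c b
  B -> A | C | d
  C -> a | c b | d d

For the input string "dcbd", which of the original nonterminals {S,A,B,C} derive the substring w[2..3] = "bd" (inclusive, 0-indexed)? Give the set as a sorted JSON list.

CNF form of G:
  S -> A S | T0 B | T2 C | T2 T0
  A -> T0 T1 | T0 X3
  B -> T0 T0 | T0 T1 | T0 X4 | T1 T2 | a | d
  C -> T0 T0 | T1 T2 | a
  T0 -> d
  T1 -> c
  T2 -> b
  X3 -> T1 T2
  X4 -> T1 T2

CYK table (by increasing span), restricted to cells inside w[2..3]:
  [2..2]={T2}  "b"  orig:{}
  [3..3]={B,T0}  "d"  orig:{B}
  [2..3]={S}  "bd"

Original NTs in T[2,3] deriving "bd": ["S"]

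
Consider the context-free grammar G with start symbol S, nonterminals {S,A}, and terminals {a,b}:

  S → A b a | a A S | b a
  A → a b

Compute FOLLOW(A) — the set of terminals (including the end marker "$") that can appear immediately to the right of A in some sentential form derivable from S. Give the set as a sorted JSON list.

FIRST iteration:
[1]
  A via A→a b: +{a}
  S via S→A b a: +{a}
  S via S→b a: +{b}
  FIRST(S)={a,b}  FIRST(A)={a}
[2] done
  FIRST(S)={a,b}  FIRST(A)={a}

FOLLOW iteration:
initialize: $ ∈ FOLLOW(S)
[1]
  S→A b a: FOLLOW(A) ⊇ FIRST(b) = {b}; new: +{b}
  S→a A S: FOLLOW(A) ⊇ FIRST(S) = {a,b}; new: +{a}
  S: {$}  A: {a,b}
[2] done
  S: {$}  A: {a,b}

FOLLOW(A) = ["a", "b"]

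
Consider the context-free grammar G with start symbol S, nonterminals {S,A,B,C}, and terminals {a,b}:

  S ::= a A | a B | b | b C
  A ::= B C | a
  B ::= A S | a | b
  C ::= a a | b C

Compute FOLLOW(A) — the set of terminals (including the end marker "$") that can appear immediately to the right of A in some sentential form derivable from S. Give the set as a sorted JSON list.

Compute FIRST by fixpoint:
pass 1:
  A via A→a: +{a}
  B via B→A S: +{a}
  B via B→b: +{b}
  C via C→a a: +{a}
  C via C→b C: +{b}
  S via S→a A: +{a}
  S via S→b: +{b}
  S: {a,b}  A: {a}  B: {a,b}  C: {a,b}
pass 2:
  A via A→B C: +{b}
  S: {a,b}  A: {a,b}  B: {a,b}  C: {a,b}
pass 3: (no change)
  S: {a,b}  A: {a,b}  B: {a,b}  C: {a,b}

FOLLOW iteration:
FOLLOW(S) := {$}
pass 1:
  A→B C: FOLLOW(B) ⊇ FIRST(C) = {a,b}; new: +{a,b}
  B→A S: FOLLOW(A) ⊇ FIRST(S) = {a,b}; new: +{a,b}
  B→A S: FOLLOW(S) ⊇ FOLLOW(B) ⊇ {a,b}; new: +{a,b}
  S→a A: FOLLOW(A) ⊇ FOLLOW(S) ⊇ {$,a,b}; new: +{$}
  S→a B: FOLLOW(B) ⊇ FOLLOW(S) ⊇ {$,a,b}; new: +{$}
  S→b C: FOLLOW(C) ⊇ FOLLOW(S) ⊇ {$,a,b}; new: +{$,a,b}
  S: {$,a,b}  A: {$,a,b}  B: {$,a,b}  C: {$,a,b}
pass 2: done
  S: {$,a,b}  A: {$,a,b}  B: {$,a,b}  C: {$,a,b}

FOLLOW(A) = ["$", "a", "b"]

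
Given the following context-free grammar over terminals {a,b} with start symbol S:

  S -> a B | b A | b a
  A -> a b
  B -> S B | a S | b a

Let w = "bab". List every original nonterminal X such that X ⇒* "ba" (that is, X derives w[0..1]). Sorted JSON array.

Convert to CNF:
  S -> T0 B | T1 A | T1 T0
  A -> T0 T1
  B -> S B | T0 S | T1 T0
  T0 -> a
  T1 -> b

Fill CYK table bottom-up — only the sub-triangle for w[0..1]:
  cell(0,0) b: {T1}  orig:{}
  cell(1,1) a: {T0}  orig:{}
  cell(0,1) ba: {B,S}

Original NTs in T[0,1] deriving "ba": ["B", "S"]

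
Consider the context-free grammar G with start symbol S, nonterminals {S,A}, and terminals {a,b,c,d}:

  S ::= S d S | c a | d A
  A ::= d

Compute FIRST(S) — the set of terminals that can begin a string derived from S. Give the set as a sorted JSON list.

Compute FIRST by fixpoint:
round 1:
  A via A→d: +{d}
  S via S→c a: +{c}
  S via S→d A: +{d}
  S: {c,d}  A: {d}
round 2: done
  S: {c,d}  A: {d}

FIRST(S) = ["c", "d"]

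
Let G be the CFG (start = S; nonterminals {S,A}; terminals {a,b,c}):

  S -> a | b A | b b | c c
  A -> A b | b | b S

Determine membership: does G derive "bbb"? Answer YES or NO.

CNF form of G:
  S -> T0 A | T0 T0 | T1 T1 | a
  A -> A T0 | T0 S | b
  T0 -> b
  T1 -> c

Fill CYK table bottom-up:
  cell(0,0) b: {A,T0}  orig:{A}
  cell(1,1) b: {A,T0}  orig:{A}
  cell(2,2) b: {A,T0}  orig:{A}
  cell(0,1) bb: {A,S}
  cell(1,2) bb: {A,S}
  cell(0,2) bbb: {A,S}

S ∈ T[0,2] ⇒ YES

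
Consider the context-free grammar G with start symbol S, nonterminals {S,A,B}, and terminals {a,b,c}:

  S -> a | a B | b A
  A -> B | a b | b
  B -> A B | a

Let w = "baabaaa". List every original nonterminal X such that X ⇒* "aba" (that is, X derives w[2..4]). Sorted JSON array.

Convert to CNF:
  S -> T0 B | T1 A | a
  A -> A B | T0 T1 | a | b
  B -> A B | a
  T0 -> a
  T1 -> b

CYK table (by increasing span) (cells [i..j] with 2 ≤ i ≤ j ≤ 4 only):
  [2..2]={A,B,S,T0}  "a"  orig:{A,B,S}
  [3..3]={A,T1}  "b"  orig:{A}
  [4..4]={A,B,S,T0}  "a"  orig:{A,B,S}
  [2..3]={A}  "ab"
  [3..4]={A,B,S}  "ba"
  [2..4]={A,B,S}  "aba"

Original NTs in T[2,4] deriving "aba": ["A", "B", "S"]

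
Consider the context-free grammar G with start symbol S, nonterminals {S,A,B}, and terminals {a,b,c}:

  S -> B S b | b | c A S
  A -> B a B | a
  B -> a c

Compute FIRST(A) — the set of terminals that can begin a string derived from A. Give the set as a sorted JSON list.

Compute FIRST by fixpoint:
pass 1:
  A via A→a: +{a}
  B via B→a c: +{a}
  S via S→B S b: +{a}
  S via S→b: +{b}
  S via S→c A S: +{c}
  S: {a,b,c}  A: {a}  B: {a}
pass 2: done
  S: {a,b,c}  A: {a}  B: {a}

FIRST(A) = ["a"]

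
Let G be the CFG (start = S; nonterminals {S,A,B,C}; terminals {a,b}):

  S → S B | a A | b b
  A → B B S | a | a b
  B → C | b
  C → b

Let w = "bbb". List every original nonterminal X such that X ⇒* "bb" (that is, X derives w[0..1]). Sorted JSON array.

CNF form of G:
  S -> S B | T0 A | T1 T1
  A -> B X2 | T0 T1 | a
  B -> b
  C -> b
  T0 -> a
  T1 -> b
  X2 -> B S

CYK fill (cells [i..j] with 0 ≤ i ≤ j ≤ 1 only):
  [0..0]={B,C,T1}  "b"  orig:{B,C}
  [1..1]={B,C,T1}  "b"  orig:{B,C}
  [0..1]={S}  "bb"

Original NTs in T[0,1] deriving "bb": ["S"]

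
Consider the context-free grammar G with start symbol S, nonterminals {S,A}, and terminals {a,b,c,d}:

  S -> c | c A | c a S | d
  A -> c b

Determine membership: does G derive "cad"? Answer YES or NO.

Convert to CNF:
  S -> T0 A | T0 X3 | c | d
  A -> T0 T1
  T0 -> c
  T1 -> b
  T2 -> a
  X3 -> T2 S

CYK table (by increasing span):
  T[0,0] 'c' = {S,T0}  orig:{S}
  T[1,1] 'a' = {T2}  orig:{}
  T[2,2] 'd' = {S}
  T[0,1] 'ca' = ∅
  T[1,2] 'ad' = {X3}  orig:{}
  T[0,2] 'cad' = {S}

S ∈ T[0,2] ⇒ YES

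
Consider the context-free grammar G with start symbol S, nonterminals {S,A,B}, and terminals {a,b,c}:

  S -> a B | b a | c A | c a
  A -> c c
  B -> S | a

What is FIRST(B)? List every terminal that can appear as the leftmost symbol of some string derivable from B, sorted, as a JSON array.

FIRST iteration:
pass 1:
  A via A→c c: +{c}
  B via B→a: +{a}
  S via S→a B: +{a}
  S via S→b a: +{b}
  S via S→c A: +{c}
  FIRST[S]={a,b,c}  FIRST[A]={c}  FIRST[B]={a}
pass 2:
  B via B→S: +{b,c}
  FIRST[S]={a,b,c}  FIRST[A]={c}  FIRST[B]={a,b,c}
pass 3: — fixpoint
  FIRST[S]={a,b,c}  FIRST[A]={c}  FIRST[B]={a,b,c}

FIRST(B) = ["a", "b", "c"]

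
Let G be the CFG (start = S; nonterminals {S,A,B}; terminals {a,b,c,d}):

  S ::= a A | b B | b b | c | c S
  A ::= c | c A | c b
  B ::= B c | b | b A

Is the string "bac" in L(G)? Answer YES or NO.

CNF form of G:
  S -> T0 S | T1 B | T1 T1 | T2 A | c
  A -> T0 A | T0 T1 | c
  B -> B T0 | T1 A | b
  T0 -> c
  T1 -> b
  T2 -> a

CYK fill:
  T[0,0] 'b' = {B,T1}  orig:{B}
  T[1,1] 'a' = {T2}  orig:{}
  T[2,2] 'c' = {A,S,T0}  orig:{A,S}
  T[0,1] 'ba' = ∅
  T[1,2] 'ac' = {S}
  T[0,2] 'bac' = ∅

S ∉ T[0,2] ⇒ NO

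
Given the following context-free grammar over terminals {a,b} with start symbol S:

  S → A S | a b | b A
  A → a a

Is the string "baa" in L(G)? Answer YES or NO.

CNF form of G:
  S -> A S | T0 T1 | T1 A
  A -> T0 T0
  T0 -> a
  T1 -> b

Fill CYK table bottom-up:
  T[0,0] 'b' = {T1}  orig:{}
  T[1,1] 'a' = {T0}  orig:{}
  T[2,2] 'a' = {T0}  orig:{}
  T[0,1] 'ba' = ∅
  T[1,2] 'aa' = {A}
  T[0,2] 'baa' = {S}

S ∈ T[0,2] ⇒ YES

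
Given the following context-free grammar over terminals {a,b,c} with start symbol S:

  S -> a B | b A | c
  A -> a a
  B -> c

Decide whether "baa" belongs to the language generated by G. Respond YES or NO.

Convert to CNF:
  S -> T0 B | T1 A | c
  A -> T0 T0
  B -> c
  T0 -> a
  T1 -> b

CYK fill:
  cell(0,0) b: {T1}  orig:{}
  cell(1,1) a: {T0}  orig:{}
  cell(2,2) a: {T0}  orig:{}
  cell(0,1) ba: ∅
  cell(1,2) aa: {A}
  cell(0,2) baa: {S}

S ∈ T[0,2] ⇒ YES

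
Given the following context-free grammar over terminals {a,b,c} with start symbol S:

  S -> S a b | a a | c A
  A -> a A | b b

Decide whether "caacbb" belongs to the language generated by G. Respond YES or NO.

CNF form of G:
  S -> S X3 | T0 T0 | T2 A
  A -> T0 A | T1 T1
  T0 -> a
  T1 -> b
  T2 -> c
  X3 -> T0 T1

Fill CYK table bottom-up:
  T[0,0] 'c' = {T2}  orig:{}
  T[1,1] 'a' = {T0}  orig:{}
  T[2,2] 'a' = {T0}  orig:{}
  T[3,3] 'c' = {T2}  orig:{}
  T[4,4] 'b' = {T1}  orig:{}
  T[5,5] 'b' = {T1}  orig:{}
  T[0,1] 'ca' = ∅
  T[1,2] 'aa' = {S}
  T[2,3] 'ac' = ∅
  T[3,4] 'cb' = ∅
  T[4,5] 'bb' = {A}
  T[0,2] 'caa' = ∅
  T[1,3] 'aac' = ∅
  T[2,4] 'acb' = ∅
  T[3,5] 'cbb' = {S}
  T[0,3] 'caac' = ∅
  T[1,4] 'aacb' = ∅
  T[2,5] 'acbb' = ∅
  T[0,4] 'caacb' = ∅
  T[1,5] 'aacbb' = ∅
  T[0,5] 'caacbb' = ∅

S ∉ T[0,5] ⇒ NO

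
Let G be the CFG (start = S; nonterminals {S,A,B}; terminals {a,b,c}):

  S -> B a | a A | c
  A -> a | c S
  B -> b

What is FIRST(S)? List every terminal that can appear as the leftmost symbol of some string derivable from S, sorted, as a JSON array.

FIRST iteration:
[1]
  A via A→a: +{a}
  A via A→c S: +{c}
  B via B→b: +{b}
  S via S→B a: +{b}
  S via S→a A: +{a}
  S via S→c: +{c}
  FIRST(S)={a,b,c}  FIRST(A)={a,c}  FIRST(B)={b}
[2] (stable)
  FIRST(S)={a,b,c}  FIRST(A)={a,c}  FIRST(B)={b}

FIRST(S) = ["a", "b", "c"]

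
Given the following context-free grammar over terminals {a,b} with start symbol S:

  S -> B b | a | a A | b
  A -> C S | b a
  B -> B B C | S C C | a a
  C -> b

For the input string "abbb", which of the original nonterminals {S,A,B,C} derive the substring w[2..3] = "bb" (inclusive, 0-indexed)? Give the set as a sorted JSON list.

Convert to CNF:
  S -> B T0 | T1 A | a | b
  A -> C S | T0 T1
  B -> B X2 | S X3 | T1 T1
  C -> b
  T0 -> b
  T1 -> a
  X2 -> B C
  X3 -> C C

CYK fill (cells [i..j] with 2 ≤ i ≤ j ≤ 3 only):
  cell(2,2) b: {C,S,T0}  orig:{C,S}
  cell(3,3) b: {C,S,T0}  orig:{C,S}
  cell(2,3) bb: {A,X3}  orig:{A}

Original NTs in T[2,3] deriving "bb": ["A"]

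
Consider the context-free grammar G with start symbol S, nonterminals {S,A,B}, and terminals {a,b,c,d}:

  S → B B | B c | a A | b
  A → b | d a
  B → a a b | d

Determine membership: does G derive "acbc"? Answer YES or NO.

CNF form of G:
  S -> B B | B T3 | T1 A | b
  A -> T0 T1 | b
  B -> T1 X4 | d
  T0 -> d
  T1 -> a
  T2 -> b
  T3 -> c
  X4 -> T1 T2

CYK table (by increasing span):
  cell(0,0) a: {T1}  orig:{}
  cell(1,1) c: {T3}  orig:{}
  cell(2,2) b: {A,S,T2}  orig:{A,S}
  cell(3,3) c: {T3}  orig:{}
  cell(0,1) ac: ∅
  cell(1,2) cb: ∅
  cell(2,3) bc: ∅
  cell(0,2) acb: ∅
  cell(1,3) cbc: ∅
  cell(0,3) acbc: ∅

S ∉ T[0,3] ⇒ NO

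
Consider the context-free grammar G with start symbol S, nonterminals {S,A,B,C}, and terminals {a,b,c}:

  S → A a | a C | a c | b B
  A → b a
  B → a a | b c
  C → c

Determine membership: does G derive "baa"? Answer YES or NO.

CNF form of G:
  S -> A T1 | T0 B | T1 C | T1 T2
  A -> T0 T1
  B -> T0 T2 | T1 T1
  C -> c
  T0 -> b
  T1 -> a
  T2 -> c

CYK table (by increasing span):
  [0..0]={T0}  "b"  orig:{}
  [1..1]={T1}  "a"  orig:{}
  [2..2]={T1}  "a"  orig:{}
  [0..1]={A}  "ba"
  [1..2]={B}  "aa"
  [0..2]={S}  "baa"

S ∈ T[0,2] ⇒ YES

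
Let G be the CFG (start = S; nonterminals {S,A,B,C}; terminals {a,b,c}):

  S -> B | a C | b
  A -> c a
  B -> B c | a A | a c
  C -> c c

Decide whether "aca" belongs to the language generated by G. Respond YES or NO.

Convert to CNF:
  S -> B T0 | T1 A | T1 C | T1 T0 | b
  A -> T0 T1
  B -> B T0 | T1 A | T1 T0
  C -> T0 T0
  T0 -> c
  T1 -> a

CYK table (by increasing span):
  cell(0,0) a: {T1}  orig:{}
  cell(1,1) c: {T0}  orig:{}
  cell(2,2) a: {T1}  orig:{}
  cell(0,1) ac: {B,S}
  cell(1,2) ca: {A}
  cell(0,2) aca: {B,S}

S ∈ T[0,2] ⇒ YES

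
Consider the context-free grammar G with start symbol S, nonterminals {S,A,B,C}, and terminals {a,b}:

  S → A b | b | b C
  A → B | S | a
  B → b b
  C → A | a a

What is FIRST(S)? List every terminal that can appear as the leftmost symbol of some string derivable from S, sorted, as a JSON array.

FIRST sets, iterate to fixpoint:
pass 1:
  A via A→a: +{a}
  B via B→b b: +{b}
  C via C→A: +{a}
  S via S→A b: +{a}
  S via S→b: +{b}
  S: {a,b}  A: {a}  B: {b}  C: {a}
pass 2:
  A via A→B: +{b}
  C via C→A: +{b}
  S: {a,b}  A: {a,b}  B: {b}  C: {a,b}
pass 3: — fixpoint
  S: {a,b}  A: {a,b}  B: {b}  C: {a,b}

FIRST(S) = ["a", "b"]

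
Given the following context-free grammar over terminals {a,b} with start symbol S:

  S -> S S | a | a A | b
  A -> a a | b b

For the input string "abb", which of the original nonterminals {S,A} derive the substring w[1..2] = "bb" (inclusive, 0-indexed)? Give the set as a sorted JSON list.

CNF form of G:
  S -> S S | T0 A | a | b
  A -> T0 T0 | T1 T1
  T0 -> a
  T1 -> b

CYK table (by increasing span), restricted to cells inside w[1..2]:
  cell(1,1) b: {S,T1}  orig:{S}
  cell(2,2) b: {S,T1}  orig:{S}
  cell(1,2) bb: {A,S}

Original NTs in T[1,2] deriving "bb": ["A", "S"]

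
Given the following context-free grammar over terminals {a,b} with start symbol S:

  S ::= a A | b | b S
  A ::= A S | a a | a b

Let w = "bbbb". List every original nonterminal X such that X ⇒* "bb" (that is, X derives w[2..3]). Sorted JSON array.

CNF form of G:
  S -> T0 A | T1 S | b
  A -> A S | T0 T0 | T0 T1
  T0 -> a
  T1 -> b

CYK fill (cells [i..j] with 2 ≤ i ≤ j ≤ 3 only):
  cell(2,2) b: {S,T1}  orig:{S}
  cell(3,3) b: {S,T1}  orig:{S}
  cell(2,3) bb: {S}

Original NTs in T[2,3] deriving "bb": ["S"]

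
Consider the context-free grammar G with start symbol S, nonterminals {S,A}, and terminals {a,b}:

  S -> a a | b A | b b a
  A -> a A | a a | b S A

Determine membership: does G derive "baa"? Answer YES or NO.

CNF form of G:
  S -> T0 T0 | T1 A | T1 X3
  A -> T0 A | T0 T0 | T1 X2
  T0 -> a
  T1 -> b
  X2 -> S A
  X3 -> T1 T0

CYK fill:
  [0..0]={T1}  "b"  orig:{}
  [1..1]={T0}  "a"  orig:{}
  [2..2]={T0}  "a"  orig:{}
  [0..1]={X3}  "ba"  orig:{}
  [1..2]={A,S}  "aa"
  [0..2]={S}  "baa"

S ∈ T[0,2] ⇒ YES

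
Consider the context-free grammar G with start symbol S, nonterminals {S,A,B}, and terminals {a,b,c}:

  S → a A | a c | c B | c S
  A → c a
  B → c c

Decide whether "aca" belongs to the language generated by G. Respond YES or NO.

CNF form of G:
  S -> T0 B | T0 S | T1 A | T1 T0
  A -> T0 T1
  B -> T0 T0
  T0 -> c
  T1 -> a

Fill CYK table bottom-up:
  cell(0,0) a: {T1}  orig:{}
  cell(1,1) c: {T0}  orig:{}
  cell(2,2) a: {T1}  orig:{}
  cell(0,1) ac: {S}
  cell(1,2) ca: {A}
  cell(0,2) aca: {S}

S ∈ T[0,2] ⇒ YES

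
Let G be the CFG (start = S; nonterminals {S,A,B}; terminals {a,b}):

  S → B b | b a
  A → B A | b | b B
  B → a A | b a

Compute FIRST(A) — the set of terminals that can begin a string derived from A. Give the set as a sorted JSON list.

FIRST sets, iterate to fixpoint:
round 1:
  A via A→b: +{b}
  B via B→a A: +{a}
  B via B→b a: +{b}
  S via S→B b: +{a,b}
  S: {a,b}  A: {b}  B: {a,b}
round 2:
  A via A→B A: +{a}
  S: {a,b}  A: {a,b}  B: {a,b}
round 3: (stable)
  S: {a,b}  A: {a,b}  B: {a,b}

FIRST(A) = ["a", "b"]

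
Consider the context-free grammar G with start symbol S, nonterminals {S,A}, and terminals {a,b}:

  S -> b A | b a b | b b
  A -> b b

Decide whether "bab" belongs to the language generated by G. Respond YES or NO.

Convert to CNF:
  S -> T0 A | T0 T0 | T0 X2
  A -> T0 T0
  T0 -> b
  T1 -> a
  X2 -> T1 T0

Fill CYK table bottom-up:
  cell(0,0) b: {T0}  orig:{}
  cell(1,1) a: {T1}  orig:{}
  cell(2,2) b: {T0}  orig:{}
  cell(0,1) ba: ∅
  cell(1,2) ab: {X2}  orig:{}
  cell(0,2) bab: {S}

S ∈ T[0,2] ⇒ YES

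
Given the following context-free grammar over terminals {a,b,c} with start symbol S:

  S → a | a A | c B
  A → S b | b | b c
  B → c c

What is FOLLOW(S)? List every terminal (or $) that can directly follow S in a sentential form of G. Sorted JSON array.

FIRST sets, iterate to fixpoint:
pass 1:
  A via A→b: +{b}
  B via B→c c: +{c}
  S via S→a: +{a}
  S via S→c B: +{c}
  S: {a,c}  A: {b}  B: {c}
pass 2:
  A via A→S b: +{a,c}
  S: {a,c}  A: {a,b,c}  B: {c}
pass 3: (stable)
  S: {a,c}  A: {a,b,c}  B: {c}

FOLLOW iteration:
FOLLOW(S) := {$}
[1]
  A→S b: FOLLOW(S) ⊇ FIRST(b) = {b}; new: +{b}
  S→a A: FOLLOW(A) ⊇ FOLLOW(S) ⊇ {$,b}; new: +{$,b}
  S→c B: FOLLOW(B) ⊇ FOLLOW(S) ⊇ {$,b}; new: +{$,b}
  S: {$,b}  A: {$,b}  B: {$,b}
[2] (no change)
  S: {$,b}  A: {$,b}  B: {$,b}

FOLLOW(S) = ["$", "b"]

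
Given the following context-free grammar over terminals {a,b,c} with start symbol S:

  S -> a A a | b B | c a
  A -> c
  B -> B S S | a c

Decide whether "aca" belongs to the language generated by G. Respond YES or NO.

Convert to CNF:
  S -> T0 X4 | T1 T0 | T2 B
  A -> c
  B -> B X3 | T0 T1
  T0 -> a
  T1 -> c
  T2 -> b
  X3 -> S S
  X4 -> A T0

CYK table (by increasing span):
  cell(0,0) a: {T0}  orig:{}
  cell(1,1) c: {A,T1}  orig:{A}
  cell(2,2) a: {T0}  orig:{}
  cell(0,1) ac: {B}
  cell(1,2) ca: {S,X4}  orig:{S}
  cell(0,2) aca: {S}

S ∈ T[0,2] ⇒ YES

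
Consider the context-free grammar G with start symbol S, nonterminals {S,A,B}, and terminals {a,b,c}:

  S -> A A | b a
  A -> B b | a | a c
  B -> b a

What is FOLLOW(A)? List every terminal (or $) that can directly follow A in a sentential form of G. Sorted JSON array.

Compute FIRST by fixpoint:
round 1:
  A via A→a: +{a}
  B via B→b a: +{b}
  S via S→A A: +{a}
  S via S→b a: +{b}
  S: {a,b}  A: {a}  B: {b}
round 2:
  A via A→B b: +{b}
  S: {a,b}  A: {a,b}  B: {b}
round 3: (stable)
  S: {a,b}  A: {a,b}  B: {b}

FOLLOW sets:
initialize: $ ∈ FOLLOW(S)
iter 1:
  A→B b: FOLLOW(B) ⊇ FIRST(b) = {b}; new: +{b}
  S→A A: FOLLOW(A) ⊇ FIRST(A) = {a,b}; new: +{a,b}
  S→A A: FOLLOW(A) ⊇ FOLLOW(S) ⊇ {$}; new: +{$}
  FOLLOW[S]={$}  FOLLOW[A]={$,a,b}  FOLLOW[B]={b}
iter 2: (no change)
  FOLLOW[S]={$}  FOLLOW[A]={$,a,b}  FOLLOW[B]={b}

FOLLOW(A) = ["$", "a", "b"]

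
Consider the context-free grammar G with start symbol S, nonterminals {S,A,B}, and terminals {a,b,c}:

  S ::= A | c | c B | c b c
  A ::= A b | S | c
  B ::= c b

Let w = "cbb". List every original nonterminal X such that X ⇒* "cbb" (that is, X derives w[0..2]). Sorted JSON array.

CNF form of G:
  S -> A T0 | T1 B | T1 X3 | c
  A -> A T0 | T1 B | T1 X2 | c
  B -> T1 T0
  T0 -> b
  T1 -> c
  X2 -> T0 T1
  X3 -> T0 T1

CYK fill, restricted to cells inside w[0..2]:
  T[0,0] 'c' = {A,S,T1}  orig:{A,S}
  T[1,1] 'b' = {T0}  orig:{}
  T[2,2] 'b' = {T0}  orig:{}
  T[0,1] 'cb' = {A,B,S}
  T[1,2] 'bb' = ∅
  T[0,2] 'cbb' = {A,S}

Original NTs in T[0,2] deriving "cbb": ["A", "S"]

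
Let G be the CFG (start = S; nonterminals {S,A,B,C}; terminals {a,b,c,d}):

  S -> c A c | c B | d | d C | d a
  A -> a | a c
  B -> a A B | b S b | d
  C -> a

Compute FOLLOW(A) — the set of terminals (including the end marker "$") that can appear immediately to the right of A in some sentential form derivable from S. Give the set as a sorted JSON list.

FIRST iteration:
iter 1:
  A via A→a: +{a}
  B via B→a A B: +{a}
  B via B→b S b: +{b}
  B via B→d: +{d}
  C via C→a: +{a}
  S via S→c A c: +{c}
  S via S→d: +{d}
  FIRST[S]={c,d}  FIRST[A]={a}  FIRST[B]={a,b,d}  FIRST[C]={a}
iter 2: (stable)
  FIRST[S]={c,d}  FIRST[A]={a}  FIRST[B]={a,b,d}  FIRST[C]={a}

Compute FOLLOW by fixpoint:
initialize: $ ∈ FOLLOW(S)
[1]
  B→a A B: FOLLOW(A) ⊇ FIRST(B) = {a,b,d}; new: +{a,b,d}
  B→b S b: FOLLOW(S) ⊇ FIRST(b) = {b}; new: +{b}
  S→c A c: FOLLOW(A) ⊇ FIRST(c) = {c}; new: +{c}
  S→c B: FOLLOW(B) ⊇ FOLLOW(S) ⊇ {$,b}; new: +{$,b}
  S→d C: FOLLOW(C) ⊇ FOLLOW(S) ⊇ {$,b}; new: +{$,b}
  FOLLOW(S)={$,b}  FOLLOW(A)={a,b,c,d}  FOLLOW(B)={$,b}  FOLLOW(C)={$,b}
[2] (stable)
  FOLLOW(S)={$,b}  FOLLOW(A)={a,b,c,d}  FOLLOW(B)={$,b}  FOLLOW(C)={$,b}

FOLLOW(A) = ["a", "b", "c", "d"]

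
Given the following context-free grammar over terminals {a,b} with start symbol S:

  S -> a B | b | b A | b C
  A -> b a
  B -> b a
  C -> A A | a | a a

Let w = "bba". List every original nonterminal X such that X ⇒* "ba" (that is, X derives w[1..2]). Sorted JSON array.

Convert to CNF:
  S -> T0 A | T0 C | T1 B | b
  A -> T0 T1
  B -> T0 T1
  C -> A A | T1 T1 | a
  T0 -> b
  T1 -> a

CYK table (by increasing span) — only the sub-triangle for w[1..2]:
  cell(1,1) b: {S,T0}  orig:{S}
  cell(2,2) a: {C,T1}  orig:{C}
  cell(1,2) ba: {A,B,S}

Original NTs in T[1,2] deriving "ba": ["A", "B", "S"]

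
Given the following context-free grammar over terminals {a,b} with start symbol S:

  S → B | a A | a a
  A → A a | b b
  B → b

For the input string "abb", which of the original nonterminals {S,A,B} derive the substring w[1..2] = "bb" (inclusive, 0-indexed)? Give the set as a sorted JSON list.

CNF form of G:
  S -> T0 A | T0 T0 | b
  A -> A T0 | T1 T1
  B -> b
  T0 -> a
  T1 -> b

Fill CYK table bottom-up (cells [i..j] with 1 ≤ i ≤ j ≤ 2 only):
  cell(1,1) b: {B,S,T1}  orig:{B,S}
  cell(2,2) b: {B,S,T1}  orig:{B,S}
  cell(1,2) bb: {A}

Original NTs in T[1,2] deriving "bb": ["A"]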